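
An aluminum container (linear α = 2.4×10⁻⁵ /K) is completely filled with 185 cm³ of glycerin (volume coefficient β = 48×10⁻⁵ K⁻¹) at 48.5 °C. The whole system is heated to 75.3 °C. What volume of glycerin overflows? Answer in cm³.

2.02 cm³

The container also expands: β_container ≈ 3α = 7.2×10⁻⁵ /K
Net overflow = V₀(β_liq − 3α_cont)ΔT
β − 3α = 4.80×10⁻⁴ − 7.2×10⁻⁵ = 4.08×10⁻⁴ /K; ΔT = 26.8 K
ΔV = 185 × 4.08×10⁻⁴ × 26.8 = 2.02 cm³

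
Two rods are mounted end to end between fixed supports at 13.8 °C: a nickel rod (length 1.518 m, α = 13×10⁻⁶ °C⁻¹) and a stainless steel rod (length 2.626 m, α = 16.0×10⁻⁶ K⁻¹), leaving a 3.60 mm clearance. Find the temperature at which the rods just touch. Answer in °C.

T = 72.1 °C

Gap closes when ΔL₁ + ΔL₂ = 3.60 mm = 3.60×10⁻³ m
(α₁L₁ + α₂L₂)ΔT = g
α₁L₁ + α₂L₂ = 13×10⁻⁶×1.518 + 16.0×10⁻⁶×2.626 = 6.175×10⁻⁵ m/K
ΔT = 3.60×10⁻³ / 6.175×10⁻⁵ = 58.300 K
T = 13.8 + 58.300 = 72.100 °C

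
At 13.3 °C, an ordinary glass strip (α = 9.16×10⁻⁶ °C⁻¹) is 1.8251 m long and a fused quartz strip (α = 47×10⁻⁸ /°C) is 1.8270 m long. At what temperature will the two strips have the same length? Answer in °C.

T = 133.1 °C

Equal length when α₁L₁ΔT − α₂L₂ΔT = L₂ − L₁ = 1.90×10⁻³ m
α₁L₁ = 1.6717916×10⁻⁵, α₂L₂ = 8.5869×10⁻⁷ → Δ(αL) = 1.5859226×10⁻⁵ m/K
ΔT = 1.90×10⁻³ / 1.5859226×10⁻⁵ = 119.804 K, so T = 13.3 + 119.804 = 133.104 °C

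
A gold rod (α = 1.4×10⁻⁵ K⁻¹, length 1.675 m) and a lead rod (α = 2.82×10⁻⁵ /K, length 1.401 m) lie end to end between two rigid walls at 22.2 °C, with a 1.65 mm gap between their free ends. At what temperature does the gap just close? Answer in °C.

T = 48.4 °C

α₁L₁ = 2.345×10⁻⁵ m/K, α₂L₂ = 3.95082×10⁻⁵ m/K → total 6.29582×10⁻⁵ m/K
ΔT = g/(α₁L₁+α₂L₂) = 1.65×10⁻³ / 6.29582×10⁻⁵ = 26.208 K
T = 22.2 + 26.208 = 48.408 °C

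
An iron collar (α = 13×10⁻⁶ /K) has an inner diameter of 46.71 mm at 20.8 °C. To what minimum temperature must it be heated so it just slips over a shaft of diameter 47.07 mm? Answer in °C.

T = 614 °C

Required Δd = 47.07 − 46.71 = 0.36 mm
Δd = αd₀ΔT ⇒ ΔT = Δd/(αd₀) = 0.36 / (13×10⁻⁶ × 46.71) = 592.86 K
T_min = 20.8 + 592.86 = 613.66 °C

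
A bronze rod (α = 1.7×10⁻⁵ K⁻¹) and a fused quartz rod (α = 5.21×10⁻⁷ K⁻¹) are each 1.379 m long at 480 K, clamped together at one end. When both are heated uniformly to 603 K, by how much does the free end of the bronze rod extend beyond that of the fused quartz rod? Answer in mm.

2.80 mm

ΔT = 123 K
bronze: ΔL = 1.7×10⁻⁵ × 1.379 m × 123 = 2.8835×10⁻³ m = 2.8835 mm
fused quartz: ΔL = 5.21×10⁻⁷ × 1.379 m × 123 = 8.8370×10⁻⁵ m = 0.088370 mm
difference = 2.8835 − 0.088370 = 2.79513 mm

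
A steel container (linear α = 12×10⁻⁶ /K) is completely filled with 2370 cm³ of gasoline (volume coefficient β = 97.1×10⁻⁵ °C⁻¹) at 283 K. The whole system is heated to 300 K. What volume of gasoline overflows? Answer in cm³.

37.7 cm³

The container also expands: β_container ≈ 3α = 3.6×10⁻⁵ /K
Net overflow = V₀(β_liq − 3α_cont)ΔT
β − 3α = 9.71×10⁻⁴ − 3.6×10⁻⁵ = 9.35×10⁻⁴ /K; ΔT = 17 K
ΔV = 2370 × 9.35×10⁻⁴ × 17 = 37.7 cm³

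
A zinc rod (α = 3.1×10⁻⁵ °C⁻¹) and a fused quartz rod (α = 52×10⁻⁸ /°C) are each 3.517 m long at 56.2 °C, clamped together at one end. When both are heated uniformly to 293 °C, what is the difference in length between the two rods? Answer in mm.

25.4 mm

ΔT = 236.8 K
zinc: ΔL = 3.1×10⁻⁵ × 3.517 m × 236.8 = 2.5818×10⁻² m = 25.818 mm
fused quartz: ΔL = 52×10⁻⁸ × 3.517 m × 236.8 = 4.3307×10⁻⁴ m = 0.43307 mm
difference = 25.818 − 0.43307 = 25.38493 mm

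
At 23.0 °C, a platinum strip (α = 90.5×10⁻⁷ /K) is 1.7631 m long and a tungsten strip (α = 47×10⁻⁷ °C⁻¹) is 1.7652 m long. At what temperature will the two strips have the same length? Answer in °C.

T = 297.2 °C

Equal length when α₁L₁ΔT − α₂L₂ΔT = L₂ − L₁ = 2.10×10⁻³ m
α₁L₁ = 1.5956055×10⁻⁵, α₂L₂ = 8.29644×10⁻⁶ → Δ(αL) = 7.659615×10⁻⁶ m/K
ΔT = 2.10×10⁻³ / 7.659615×10⁻⁶ = 274.165 K, so T = 23.0 + 274.165 = 297.165 °C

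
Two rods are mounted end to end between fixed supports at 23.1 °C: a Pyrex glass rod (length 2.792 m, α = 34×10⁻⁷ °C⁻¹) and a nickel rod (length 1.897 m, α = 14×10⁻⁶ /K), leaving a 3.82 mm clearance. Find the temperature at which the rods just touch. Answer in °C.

α₁L₁ = 9.4928×10⁻⁶ m/K, α₂L₂ = 2.6558×10⁻⁵ m/K → total 3.60508×10⁻⁵ m/K
ΔT = g/(α₁L₁+α₂L₂) = 3.82×10⁻³ / 3.60508×10⁻⁵ = 105.96 K
T = 23.1 + 105.96 = 129.06 °C

T = 129 °C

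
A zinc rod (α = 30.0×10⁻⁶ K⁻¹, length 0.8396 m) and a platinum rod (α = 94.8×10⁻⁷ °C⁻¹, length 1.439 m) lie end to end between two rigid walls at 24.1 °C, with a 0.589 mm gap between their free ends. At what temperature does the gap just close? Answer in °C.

α₁L₁ = 2.5188×10⁻⁵ m/K, α₂L₂ = 1.364172×10⁻⁵ m/K → total 3.882972×10⁻⁵ m/K
ΔT = g/(α₁L₁+α₂L₂) = 5.89×10⁻⁴ / 3.882972×10⁻⁵ = 15.169 K
T = 24.1 + 15.169 = 39.269 °C

T = 39.3 °C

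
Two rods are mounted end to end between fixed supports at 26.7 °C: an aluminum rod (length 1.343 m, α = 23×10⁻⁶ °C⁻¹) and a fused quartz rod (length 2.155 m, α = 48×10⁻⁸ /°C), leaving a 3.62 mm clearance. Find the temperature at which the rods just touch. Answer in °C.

T = 140 °C

Gap closes when ΔL₁ + ΔL₂ = 3.62 mm = 3.62×10⁻³ m
(α₁L₁ + α₂L₂)ΔT = g
α₁L₁ + α₂L₂ = 23×10⁻⁶×1.343 + 48×10⁻⁸×2.155 = 3.19234×10⁻⁵ m/K
ΔT = 3.62×10⁻³ / 3.19234×10⁻⁵ = 113.40 K
T = 26.7 + 113.40 = 140.10 °C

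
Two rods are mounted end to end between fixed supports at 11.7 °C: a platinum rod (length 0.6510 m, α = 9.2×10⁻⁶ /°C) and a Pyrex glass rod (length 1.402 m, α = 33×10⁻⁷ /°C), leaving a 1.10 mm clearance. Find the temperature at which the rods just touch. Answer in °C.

T = 115 °C

Gap closes when ΔL₁ + ΔL₂ = 1.10 mm = 1.10×10⁻³ m
(α₁L₁ + α₂L₂)ΔT = g
α₁L₁ + α₂L₂ = 9.2×10⁻⁶×0.6510 + 33×10⁻⁷×1.402 = 1.06158×10⁻⁵ m/K
ΔT = 1.10×10⁻³ / 1.06158×10⁻⁵ = 103.62 K
T = 11.7 + 103.62 = 115.32 °C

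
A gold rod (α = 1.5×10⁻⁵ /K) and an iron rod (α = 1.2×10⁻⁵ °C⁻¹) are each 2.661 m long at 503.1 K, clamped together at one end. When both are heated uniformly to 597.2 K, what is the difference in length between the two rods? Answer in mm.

0.751 mm

ΔT = 94.1 K
gold: ΔL = 1.5×10⁻⁵ × 2.661 m × 94.1 = 3.7560×10⁻³ m = 3.7560 mm
iron: ΔL = 1.2×10⁻⁵ × 2.661 m × 94.1 = 3.0048×10⁻³ m = 3.0048 mm
difference = 3.7560 − 3.0048 = 0.7512 mm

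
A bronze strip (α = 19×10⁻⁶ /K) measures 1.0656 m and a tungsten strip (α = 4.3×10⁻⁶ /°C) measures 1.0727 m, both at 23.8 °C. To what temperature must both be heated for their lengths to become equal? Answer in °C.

T = 477.9 °C

L₁(1 + α₁ΔT) = L₂(1 + α₂ΔT) ⇒ ΔT = (L₂ − L₁)/(α₁L₁ − α₂L₂)
L₂ − L₁ = 1.0727 − 1.0656 = 7.10×10⁻³ m
α₁L₁ − α₂L₂ = 19×10⁻⁶×1.0656 − 4.3×10⁻⁶×1.0727 = 1.563379×10⁻⁵ m/K
ΔT = 7.10×10⁻³ / 1.563379×10⁻⁵ = 454.145 K
T = 23.8 + 454.145 = 477.945 °C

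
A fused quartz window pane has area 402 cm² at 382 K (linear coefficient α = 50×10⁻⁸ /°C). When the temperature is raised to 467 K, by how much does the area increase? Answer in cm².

Area coefficient ≈ 2α; |ΔT| = 85 K
ΔA = 2αA₀ΔT = 2(50×10⁻⁸)(402)(85) = 0.0342 cm²

ΔA = 0.0342 cm²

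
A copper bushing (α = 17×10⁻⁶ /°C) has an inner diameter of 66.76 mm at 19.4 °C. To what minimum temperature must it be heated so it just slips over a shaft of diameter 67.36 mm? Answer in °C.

T = 548 °C

Required Δd = 67.36 − 66.76 = 0.60 mm
Δd = αd₀ΔT ⇒ ΔT = Δd/(αd₀) = 0.60 / (17×10⁻⁶ × 66.76) = 528.67 K
T_min = 19.4 + 528.67 = 548.07 °C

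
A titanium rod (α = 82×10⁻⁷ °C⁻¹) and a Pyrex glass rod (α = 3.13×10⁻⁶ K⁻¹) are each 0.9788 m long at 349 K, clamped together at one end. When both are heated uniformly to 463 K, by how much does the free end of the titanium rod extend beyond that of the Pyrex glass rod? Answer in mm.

0.566 mm

ΔT = 114 K
titanium: ΔL = 82×10⁻⁷ × 0.9788 m × 114 = 9.1498×10⁻⁴ m = 0.91498 mm
Pyrex glass: ΔL = 3.13×10⁻⁶ × 0.9788 m × 114 = 3.4926×10⁻⁴ m = 0.34926 mm
difference = 0.91498 − 0.34926 = 0.56572 mm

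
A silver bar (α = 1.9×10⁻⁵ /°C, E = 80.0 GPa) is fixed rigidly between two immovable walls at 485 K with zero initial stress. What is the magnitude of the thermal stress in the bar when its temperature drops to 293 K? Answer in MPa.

σ = 292 MPa

Fully constrained: the free strain ε = αΔT is blocked, so σ = Eε = EαΔT.
|ΔT| = 192 K
σ = 80.0×10⁹ × 1.9×10⁻⁵ × 192 = 2.92×10⁸ Pa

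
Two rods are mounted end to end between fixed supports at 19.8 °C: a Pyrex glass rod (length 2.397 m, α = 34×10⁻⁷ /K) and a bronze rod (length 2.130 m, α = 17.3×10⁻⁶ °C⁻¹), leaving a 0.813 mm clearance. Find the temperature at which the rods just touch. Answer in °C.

T = 37.9 °C

Gap closes when ΔL₁ + ΔL₂ = 0.813 mm = 8.13×10⁻⁴ m
(α₁L₁ + α₂L₂)ΔT = g
α₁L₁ + α₂L₂ = 34×10⁻⁷×2.397 + 17.3×10⁻⁶×2.130 = 4.49988×10⁻⁵ m/K
ΔT = 8.13×10⁻⁴ / 4.49988×10⁻⁵ = 18.067 K
T = 19.8 + 18.067 = 37.867 °C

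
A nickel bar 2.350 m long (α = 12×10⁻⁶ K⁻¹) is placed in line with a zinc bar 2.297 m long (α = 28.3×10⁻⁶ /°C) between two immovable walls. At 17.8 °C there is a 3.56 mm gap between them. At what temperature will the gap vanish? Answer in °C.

T = 56.0 °C

Gap closes when ΔL₁ + ΔL₂ = 3.56 mm = 3.56×10⁻³ m
(α₁L₁ + α₂L₂)ΔT = g
α₁L₁ + α₂L₂ = 12×10⁻⁶×2.350 + 28.3×10⁻⁶×2.297 = 9.32051×10⁻⁵ m/K
ΔT = 3.56×10⁻³ / 9.32051×10⁻⁵ = 38.195 K
T = 17.8 + 38.195 = 55.995 °C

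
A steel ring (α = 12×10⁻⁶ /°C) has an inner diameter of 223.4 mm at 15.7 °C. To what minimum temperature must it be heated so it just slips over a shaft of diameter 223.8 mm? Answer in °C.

T = 165 °C

Required Δd = 223.8 − 223.4 = 0.4 mm
Δd = αd₀ΔT ⇒ ΔT = Δd/(αd₀) = 0.4 / (12×10⁻⁶ × 223.4) = 149.21 K
T_min = 15.7 + 149.21 = 164.91 °C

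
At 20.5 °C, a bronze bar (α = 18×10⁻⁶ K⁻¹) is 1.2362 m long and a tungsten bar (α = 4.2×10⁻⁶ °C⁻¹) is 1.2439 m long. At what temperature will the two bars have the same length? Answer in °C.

L₁(1 + α₁ΔT) = L₂(1 + α₂ΔT) ⇒ ΔT = (L₂ − L₁)/(α₁L₁ − α₂L₂)
L₂ − L₁ = 1.2439 − 1.2362 = 7.70×10⁻³ m
α₁L₁ − α₂L₂ = 18×10⁻⁶×1.2362 − 4.2×10⁻⁶×1.2439 = 1.702722×10⁻⁵ m/K
ΔT = 7.70×10⁻³ / 1.702722×10⁻⁵ = 452.217 K
T = 20.5 + 452.217 = 472.717 °C

T = 472.7 °C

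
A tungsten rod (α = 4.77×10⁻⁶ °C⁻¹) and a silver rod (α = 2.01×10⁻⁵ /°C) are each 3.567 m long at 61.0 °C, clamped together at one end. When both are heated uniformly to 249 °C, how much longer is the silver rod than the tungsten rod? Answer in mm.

10.3 mm

ΔT = 188.0 K
tungsten: ΔL = 4.77×10⁻⁶ × 3.567 m × 188.0 = 3.1987×10⁻³ m = 3.1987 mm
silver: ΔL = 2.01×10⁻⁵ × 3.567 m × 188.0 = 1.3479×10⁻² m = 13.479 mm
difference = 13.479 − 3.1987 = 10.2803 mm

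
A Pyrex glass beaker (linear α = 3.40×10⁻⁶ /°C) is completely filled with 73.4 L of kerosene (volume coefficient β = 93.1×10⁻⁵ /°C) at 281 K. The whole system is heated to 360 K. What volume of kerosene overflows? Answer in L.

The beaker also expands: β_container ≈ 3α = 1.02×10⁻⁵ /K
Net overflow = V₀(β_liq − 3α_cont)ΔT
β − 3α = 9.31×10⁻⁴ − 1.02×10⁻⁵ = 9.208×10⁻⁴ /K; ΔT = 79 K
ΔV = 73.4 × 9.208×10⁻⁴ × 79 = 5.34 L

5.34 L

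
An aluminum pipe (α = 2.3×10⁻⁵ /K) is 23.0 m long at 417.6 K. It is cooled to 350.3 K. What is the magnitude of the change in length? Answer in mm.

ΔL = 35.6 mm

|ΔT| = |350.3 − 417.6| = 67.3 K
ΔL = αL₀ΔT = (2.3×10⁻⁵)(23.0)(67.3) = 3.56×10⁻² m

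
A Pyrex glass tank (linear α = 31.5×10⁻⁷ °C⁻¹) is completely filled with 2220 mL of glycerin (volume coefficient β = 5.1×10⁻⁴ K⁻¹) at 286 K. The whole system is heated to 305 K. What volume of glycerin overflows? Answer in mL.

21.1 mL

The tank also expands: β_container ≈ 3α = 9.45×10⁻⁶ /K
Net overflow = V₀(β_liq − 3α_cont)ΔT
β − 3α = 5.10×10⁻⁴ − 9.45×10⁻⁶ = 5.0055×10⁻⁴ /K; ΔT = 19 K
ΔV = 2220 × 5.0055×10⁻⁴ × 19 = 21.1 mL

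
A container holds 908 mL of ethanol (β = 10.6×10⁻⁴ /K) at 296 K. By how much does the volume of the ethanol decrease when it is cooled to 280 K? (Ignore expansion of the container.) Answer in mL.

ΔV = 15.4 mL

|ΔT| = |280 − 296| = 16 K
ΔV = βV₀ΔT = (10.6×10⁻⁴)(908)(16) = 15.4 mL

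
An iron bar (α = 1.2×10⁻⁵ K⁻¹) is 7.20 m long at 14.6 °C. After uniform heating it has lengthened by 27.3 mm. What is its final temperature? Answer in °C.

T = 331 °C

ΔL = αL₀ΔT ⇒ ΔT = ΔL / (αL₀)
ΔT = 27.3×10⁻³ m / (1.2×10⁻⁵ × 7.20 m) = 315.97 K
T = 14.6 + 315.97 = 330.57 °C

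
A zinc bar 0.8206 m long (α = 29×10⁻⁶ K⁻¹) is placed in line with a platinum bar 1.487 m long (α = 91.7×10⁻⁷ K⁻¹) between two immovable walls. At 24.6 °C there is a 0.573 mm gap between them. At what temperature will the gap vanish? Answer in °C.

T = 39.9 °C

Gap closes when ΔL₁ + ΔL₂ = 0.573 mm = 5.73×10⁻⁴ m
(α₁L₁ + α₂L₂)ΔT = g
α₁L₁ + α₂L₂ = 29×10⁻⁶×0.8206 + 91.7×10⁻⁷×1.487 = 3.743319×10⁻⁵ m/K
ΔT = 5.73×10⁻⁴ / 3.743319×10⁻⁵ = 15.307 K
T = 24.6 + 15.307 = 39.907 °C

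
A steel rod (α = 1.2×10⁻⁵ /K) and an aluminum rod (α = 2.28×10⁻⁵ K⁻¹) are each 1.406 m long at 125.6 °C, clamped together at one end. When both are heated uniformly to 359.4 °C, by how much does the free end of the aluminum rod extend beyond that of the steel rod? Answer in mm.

ΔT = 233.8 K
steel: ΔL = 1.2×10⁻⁵ × 1.406 m × 233.8 = 3.9447×10⁻³ m = 3.9447 mm
aluminum: ΔL = 2.28×10⁻⁵ × 1.406 m × 233.8 = 7.4949×10⁻³ m = 7.4949 mm
difference = 7.4949 − 3.9447 = 3.5502 mm

3.55 mm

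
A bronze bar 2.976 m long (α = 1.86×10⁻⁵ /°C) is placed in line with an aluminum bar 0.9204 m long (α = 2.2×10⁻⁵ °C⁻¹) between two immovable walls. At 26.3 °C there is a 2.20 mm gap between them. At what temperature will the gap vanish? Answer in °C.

T = 55.4 °C

α₁L₁ = 5.53536×10⁻⁵ m/K, α₂L₂ = 2.02488×10⁻⁵ m/K → total 7.56024×10⁻⁵ m/K
ΔT = g/(α₁L₁+α₂L₂) = 2.20×10⁻³ / 7.56024×10⁻⁵ = 29.100 K
T = 26.3 + 29.100 = 55.400 °C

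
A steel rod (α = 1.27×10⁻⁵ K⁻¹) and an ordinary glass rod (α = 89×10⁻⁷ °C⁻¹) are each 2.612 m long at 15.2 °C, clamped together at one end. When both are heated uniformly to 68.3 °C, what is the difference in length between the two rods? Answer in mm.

0.527 mm

ΔT = 53.1 K
steel: ΔL = 1.27×10⁻⁵ × 2.612 m × 53.1 = 1.7615×10⁻³ m = 1.7615 mm
ordinary glass: ΔL = 89×10⁻⁷ × 2.612 m × 53.1 = 1.2344×10⁻³ m = 1.2344 mm
difference = 1.7615 − 1.2344 = 0.5271 mm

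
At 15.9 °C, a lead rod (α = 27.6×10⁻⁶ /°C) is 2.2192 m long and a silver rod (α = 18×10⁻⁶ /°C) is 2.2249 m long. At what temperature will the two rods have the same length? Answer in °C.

Equal length when α₁L₁ΔT − α₂L₂ΔT = L₂ − L₁ = 5.70×10⁻³ m
α₁L₁ = 6.124992×10⁻⁵, α₂L₂ = 4.00482×10⁻⁵ → Δ(αL) = 2.120172×10⁻⁵ m/K
ΔT = 5.70×10⁻³ / 2.120172×10⁻⁵ = 268.846 K, so T = 15.9 + 268.846 = 284.746 °C

T = 284.7 °C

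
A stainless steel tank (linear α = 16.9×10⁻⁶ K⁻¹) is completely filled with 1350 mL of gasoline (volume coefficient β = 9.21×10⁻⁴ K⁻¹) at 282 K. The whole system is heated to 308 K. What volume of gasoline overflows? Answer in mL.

The tank also expands: β_container ≈ 3α = 5.07×10⁻⁵ /K
Net overflow = V₀(β_liq − 3α_cont)ΔT
β − 3α = 9.21×10⁻⁴ − 5.07×10⁻⁵ = 8.703×10⁻⁴ /K; ΔT = 26 K
ΔV = 1350 × 8.703×10⁻⁴ × 26 = 30.5 mL

30.5 mL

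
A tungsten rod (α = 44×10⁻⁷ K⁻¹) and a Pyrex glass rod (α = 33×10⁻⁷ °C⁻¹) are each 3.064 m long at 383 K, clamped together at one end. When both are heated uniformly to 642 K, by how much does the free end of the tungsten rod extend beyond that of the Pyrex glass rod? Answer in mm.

ΔT = 259 K
tungsten: ΔL = 44×10⁻⁷ × 3.064 m × 259 = 3.4917×10⁻³ m = 3.4917 mm
Pyrex glass: ΔL = 33×10⁻⁷ × 3.064 m × 259 = 2.6188×10⁻³ m = 2.6188 mm
difference = 3.4917 − 2.6188 = 0.8729 mm

0.873 mm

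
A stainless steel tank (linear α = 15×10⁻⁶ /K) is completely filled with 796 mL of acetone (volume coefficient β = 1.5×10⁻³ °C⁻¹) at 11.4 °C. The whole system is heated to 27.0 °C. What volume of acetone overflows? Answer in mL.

The tank also expands: β_container ≈ 3α = 4.5×10⁻⁵ /K
Net overflow = V₀(β_liq − 3α_cont)ΔT
β − 3α = 1.50×10⁻³ − 4.5×10⁻⁵ = 1.455×10⁻³ /K; ΔT = 15.6 K
ΔV = 796 × 1.455×10⁻³ × 15.6 = 18.1 mL

18.1 mL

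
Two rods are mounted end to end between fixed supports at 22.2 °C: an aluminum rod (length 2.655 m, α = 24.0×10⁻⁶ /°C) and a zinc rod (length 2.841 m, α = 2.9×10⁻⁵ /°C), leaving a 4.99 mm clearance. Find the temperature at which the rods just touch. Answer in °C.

Gap closes when ΔL₁ + ΔL₂ = 4.99 mm = 4.99×10⁻³ m
(α₁L₁ + α₂L₂)ΔT = g
α₁L₁ + α₂L₂ = 24.0×10⁻⁶×2.655 + 2.9×10⁻⁵×2.841 = 1.46109×10⁻⁴ m/K
ΔT = 4.99×10⁻³ / 1.46109×10⁻⁴ = 34.153 K
T = 22.2 + 34.153 = 56.353 °C

T = 56.4 °C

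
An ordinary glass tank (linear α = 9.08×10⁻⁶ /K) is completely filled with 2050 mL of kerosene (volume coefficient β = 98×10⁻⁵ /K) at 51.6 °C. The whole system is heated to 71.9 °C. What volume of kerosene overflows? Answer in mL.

The tank also expands: β_container ≈ 3α = 2.724×10⁻⁵ /K
Net overflow = V₀(β_liq − 3α_cont)ΔT
β − 3α = 9.80×10⁻⁴ − 2.724×10⁻⁵ = 9.5276×10⁻⁴ /K; ΔT = 20.3 K
ΔV = 2050 × 9.5276×10⁻⁴ × 20.3 = 39.6 mL

39.6 mL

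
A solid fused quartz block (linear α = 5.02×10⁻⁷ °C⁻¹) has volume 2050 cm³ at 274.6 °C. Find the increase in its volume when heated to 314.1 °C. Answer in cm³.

Isotropic solid: β ≈ 3α = 1.5×10⁻⁶ /K; ΔT = 39.5 K
ΔV = 3αV₀ΔT = 3(5.02×10⁻⁷)(2050)(39.5) = 0.122 cm³

ΔV = 0.122 cm³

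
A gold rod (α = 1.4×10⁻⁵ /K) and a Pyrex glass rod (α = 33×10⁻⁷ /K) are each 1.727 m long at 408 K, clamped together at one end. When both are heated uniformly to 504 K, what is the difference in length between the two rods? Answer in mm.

ΔT = 96 K
gold: ΔL = 1.4×10⁻⁵ × 1.727 m × 96 = 2.3211×10⁻³ m = 2.3211 mm
Pyrex glass: ΔL = 33×10⁻⁷ × 1.727 m × 96 = 5.4711×10⁻⁴ m = 0.54711 mm
difference = 2.3211 − 0.54711 = 1.77399 mm

1.77 mm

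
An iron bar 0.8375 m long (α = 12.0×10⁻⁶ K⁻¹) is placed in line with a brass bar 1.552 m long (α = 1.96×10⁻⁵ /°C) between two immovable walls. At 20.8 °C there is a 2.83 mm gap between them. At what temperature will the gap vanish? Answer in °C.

T = 90.7 °C

α₁L₁ = 1.005×10⁻⁵ m/K, α₂L₂ = 3.04192×10⁻⁵ m/K → total 4.04692×10⁻⁵ m/K
ΔT = g/(α₁L₁+α₂L₂) = 2.83×10⁻³ / 4.04692×10⁻⁵ = 69.930 K
T = 20.8 + 69.930 = 90.730 °C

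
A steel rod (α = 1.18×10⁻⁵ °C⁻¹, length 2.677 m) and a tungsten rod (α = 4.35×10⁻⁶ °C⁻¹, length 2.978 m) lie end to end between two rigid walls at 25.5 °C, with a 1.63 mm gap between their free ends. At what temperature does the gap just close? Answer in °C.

T = 62.1 °C

α₁L₁ = 3.15886×10⁻⁵ m/K, α₂L₂ = 1.29543×10⁻⁵ m/K → total 4.45429×10⁻⁵ m/K
ΔT = g/(α₁L₁+α₂L₂) = 1.63×10⁻³ / 4.45429×10⁻⁵ = 36.594 K
T = 25.5 + 36.594 = 62.094 °C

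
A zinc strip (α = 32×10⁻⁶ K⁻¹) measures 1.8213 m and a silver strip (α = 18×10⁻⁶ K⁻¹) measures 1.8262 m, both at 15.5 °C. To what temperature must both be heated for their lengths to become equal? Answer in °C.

T = 208.3 °C

Equal length when α₁L₁ΔT − α₂L₂ΔT = L₂ − L₁ = 4.90×10⁻³ m
α₁L₁ = 5.82816×10⁻⁵, α₂L₂ = 3.28716×10⁻⁵ → Δ(αL) = 2.541×10⁻⁵ m/K
ΔT = 4.90×10⁻³ / 2.541×10⁻⁵ = 192.837 K, so T = 15.5 + 192.837 = 208.337 °C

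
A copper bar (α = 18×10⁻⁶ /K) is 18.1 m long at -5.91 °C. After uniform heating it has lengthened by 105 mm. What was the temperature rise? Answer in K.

ΔL = αL₀ΔT ⇒ ΔT = ΔL / (αL₀)
ΔT = 105×10⁻³ m / (18×10⁻⁶ × 18.1 m) = 322.28 K

ΔT = 322 K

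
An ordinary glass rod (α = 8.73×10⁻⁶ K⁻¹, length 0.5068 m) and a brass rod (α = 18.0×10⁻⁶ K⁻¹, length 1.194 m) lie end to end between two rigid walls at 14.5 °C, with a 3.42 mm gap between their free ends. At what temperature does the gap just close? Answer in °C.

α₁L₁ = 4.424364×10⁻⁶ m/K, α₂L₂ = 2.1492×10⁻⁵ m/K → total 2.5916364×10⁻⁵ m/K
ΔT = g/(α₁L₁+α₂L₂) = 3.42×10⁻³ / 2.5916364×10⁻⁵ = 131.96 K
T = 14.5 + 131.96 = 146.46 °C

T = 146 °C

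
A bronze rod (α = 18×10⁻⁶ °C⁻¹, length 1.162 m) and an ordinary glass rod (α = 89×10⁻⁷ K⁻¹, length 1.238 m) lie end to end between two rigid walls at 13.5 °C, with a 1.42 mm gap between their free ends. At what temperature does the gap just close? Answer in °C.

T = 58.0 °C

α₁L₁ = 2.0916×10⁻⁵ m/K, α₂L₂ = 1.10182×10⁻⁵ m/K → total 3.19342×10⁻⁵ m/K
ΔT = g/(α₁L₁+α₂L₂) = 1.42×10⁻³ / 3.19342×10⁻⁵ = 44.466 K
T = 13.5 + 44.466 = 57.966 °C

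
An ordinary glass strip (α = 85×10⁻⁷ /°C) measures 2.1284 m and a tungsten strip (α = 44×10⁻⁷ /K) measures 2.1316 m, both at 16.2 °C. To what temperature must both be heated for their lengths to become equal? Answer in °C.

L₁(1 + α₁ΔT) = L₂(1 + α₂ΔT) ⇒ ΔT = (L₂ − L₁)/(α₁L₁ − α₂L₂)
L₂ − L₁ = 2.1316 − 2.1284 = 3.20×10⁻³ m
α₁L₁ − α₂L₂ = 85×10⁻⁷×2.1284 − 44×10⁻⁷×2.1316 = 8.71236×10⁻⁶ m/K
ΔT = 3.20×10⁻³ / 8.71236×10⁻⁶ = 367.294 K
T = 16.2 + 367.294 = 383.494 °C

T = 383.5 °C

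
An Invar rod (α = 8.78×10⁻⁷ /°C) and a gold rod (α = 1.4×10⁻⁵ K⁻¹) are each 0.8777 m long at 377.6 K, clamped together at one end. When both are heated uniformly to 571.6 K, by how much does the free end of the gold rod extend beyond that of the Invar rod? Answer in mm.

2.23 mm

ΔT = 194.0 K
Invar: ΔL = 8.78×10⁻⁷ × 0.8777 m × 194.0 = 1.4950×10⁻⁴ m = 0.14950 mm
gold: ΔL = 1.4×10⁻⁵ × 0.8777 m × 194.0 = 2.3838×10⁻³ m = 2.3838 mm
difference = 2.3838 − 0.14950 = 2.2343 mm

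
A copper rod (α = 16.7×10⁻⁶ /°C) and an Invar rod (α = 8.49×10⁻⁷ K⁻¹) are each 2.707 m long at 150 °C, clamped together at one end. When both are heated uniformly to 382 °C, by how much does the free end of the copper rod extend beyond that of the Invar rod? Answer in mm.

9.95 mm

ΔT = 232 K
copper: ΔL = 16.7×10⁻⁶ × 2.707 m × 232 = 1.0488×10⁻² m = 10.488 mm
Invar: ΔL = 8.49×10⁻⁷ × 2.707 m × 232 = 5.3319×10⁻⁴ m = 0.53319 mm
difference = 10.488 − 0.53319 = 9.95481 mm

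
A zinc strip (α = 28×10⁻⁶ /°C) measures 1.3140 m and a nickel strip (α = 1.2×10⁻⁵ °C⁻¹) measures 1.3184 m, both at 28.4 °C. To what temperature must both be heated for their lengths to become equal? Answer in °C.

L₁(1 + α₁ΔT) = L₂(1 + α₂ΔT) ⇒ ΔT = (L₂ − L₁)/(α₁L₁ − α₂L₂)
L₂ − L₁ = 1.3184 − 1.3140 = 4.40×10⁻³ m
α₁L₁ − α₂L₂ = 28×10⁻⁶×1.3140 − 1.2×10⁻⁵×1.3184 = 2.09712×10⁻⁵ m/K
ΔT = 4.40×10⁻³ / 2.09712×10⁻⁵ = 209.812 K
T = 28.4 + 209.812 = 238.212 °C

T = 238.2 °C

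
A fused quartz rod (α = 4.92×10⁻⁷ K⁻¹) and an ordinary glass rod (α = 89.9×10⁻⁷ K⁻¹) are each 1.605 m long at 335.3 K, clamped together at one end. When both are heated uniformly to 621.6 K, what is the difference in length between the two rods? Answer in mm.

ΔT = 286.3 K
fused quartz: ΔL = 4.92×10⁻⁷ × 1.605 m × 286.3 = 2.2608×10⁻⁴ m = 0.22608 mm
ordinary glass: ΔL = 89.9×10⁻⁷ × 1.605 m × 286.3 = 4.1310×10⁻³ m = 4.1310 mm
difference = 4.1310 − 0.22608 = 3.90492 mm

3.90 mm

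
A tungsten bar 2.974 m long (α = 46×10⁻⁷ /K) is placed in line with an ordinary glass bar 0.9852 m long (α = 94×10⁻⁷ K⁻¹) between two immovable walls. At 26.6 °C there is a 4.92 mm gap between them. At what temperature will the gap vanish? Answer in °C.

T = 241 °C

Gap closes when ΔL₁ + ΔL₂ = 4.92 mm = 4.92×10⁻³ m
(α₁L₁ + α₂L₂)ΔT = g
α₁L₁ + α₂L₂ = 46×10⁻⁷×2.974 + 94×10⁻⁷×0.9852 = 2.294128×10⁻⁵ m/K
ΔT = 4.92×10⁻³ / 2.294128×10⁻⁵ = 214.46 K
T = 26.6 + 214.46 = 241.06 °C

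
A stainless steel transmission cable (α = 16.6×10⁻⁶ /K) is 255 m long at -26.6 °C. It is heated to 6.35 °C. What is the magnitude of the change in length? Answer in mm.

|ΔT| = |6.35 − (-26.6)| = 32.95 K
ΔL = αL₀ΔT = (16.6×10⁻⁶)(255)(32.95) = 1.39×10⁻¹ m

ΔL = 139 mm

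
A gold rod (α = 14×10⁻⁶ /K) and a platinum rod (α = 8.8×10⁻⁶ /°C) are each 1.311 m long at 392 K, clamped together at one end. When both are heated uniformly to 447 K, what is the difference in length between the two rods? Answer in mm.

0.375 mm

ΔT = 55 K
gold: ΔL = 14×10⁻⁶ × 1.311 m × 55 = 1.0095×10⁻³ m = 1.0095 mm
platinum: ΔL = 8.8×10⁻⁶ × 1.311 m × 55 = 6.3452×10⁻⁴ m = 0.63452 mm
difference = 1.0095 − 0.63452 = 0.37498 mm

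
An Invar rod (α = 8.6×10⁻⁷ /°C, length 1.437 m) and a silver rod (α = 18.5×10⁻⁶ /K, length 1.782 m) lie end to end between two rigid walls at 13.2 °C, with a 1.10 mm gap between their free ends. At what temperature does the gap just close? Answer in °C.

T = 45.4 °C

Gap closes when ΔL₁ + ΔL₂ = 1.10 mm = 1.10×10⁻³ m
(α₁L₁ + α₂L₂)ΔT = g
α₁L₁ + α₂L₂ = 8.6×10⁻⁷×1.437 + 18.5×10⁻⁶×1.782 = 3.420282×10⁻⁵ m/K
ΔT = 1.10×10⁻³ / 3.420282×10⁻⁵ = 32.161 K
T = 13.2 + 32.161 = 45.361 °C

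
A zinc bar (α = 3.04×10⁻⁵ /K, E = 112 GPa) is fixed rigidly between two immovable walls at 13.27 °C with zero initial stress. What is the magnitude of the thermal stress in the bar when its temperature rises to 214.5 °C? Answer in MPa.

Fully constrained: the free strain ε = αΔT is blocked, so σ = Eε = EαΔT.
|ΔT| = 201.23 K
σ = 112×10⁹ × 3.04×10⁻⁵ × 201.23 = 6.85×10⁸ Pa

σ = 685 MPa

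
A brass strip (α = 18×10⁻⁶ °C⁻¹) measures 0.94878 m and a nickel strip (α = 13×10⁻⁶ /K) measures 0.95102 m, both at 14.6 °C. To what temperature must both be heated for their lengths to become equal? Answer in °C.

Equal length when α₁L₁ΔT − α₂L₂ΔT = L₂ − L₁ = 2.24×10⁻³ m
α₁L₁ = 1.707804×10⁻⁵, α₂L₂ = 1.236326×10⁻⁵ → Δ(αL) = 4.71478×10⁻⁶ m/K
ΔT = 2.24×10⁻³ / 4.71478×10⁻⁶ = 475.102 K, so T = 14.6 + 475.102 = 489.702 °C

T = 489.7 °C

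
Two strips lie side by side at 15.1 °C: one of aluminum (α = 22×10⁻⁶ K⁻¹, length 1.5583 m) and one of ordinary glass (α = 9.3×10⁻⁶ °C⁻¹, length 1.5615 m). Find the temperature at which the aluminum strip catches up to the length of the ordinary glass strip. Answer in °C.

T = 177.0 °C

Equal length when α₁L₁ΔT − α₂L₂ΔT = L₂ − L₁ = 3.20×10⁻³ m
α₁L₁ = 3.42826×10⁻⁵, α₂L₂ = 1.452195×10⁻⁵ → Δ(αL) = 1.976065×10⁻⁵ m/K
ΔT = 3.20×10⁻³ / 1.976065×10⁻⁵ = 161.938 K, so T = 15.1 + 161.938 = 177.038 °C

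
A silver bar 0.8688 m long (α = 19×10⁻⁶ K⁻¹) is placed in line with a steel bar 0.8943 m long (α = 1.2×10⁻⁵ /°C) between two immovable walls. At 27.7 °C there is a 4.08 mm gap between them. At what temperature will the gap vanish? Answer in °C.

α₁L₁ = 1.65072×10⁻⁵ m/K, α₂L₂ = 1.07316×10⁻⁵ m/K → total 2.72388×10⁻⁵ m/K
ΔT = g/(α₁L₁+α₂L₂) = 4.08×10⁻³ / 2.72388×10⁻⁵ = 149.79 K
T = 27.7 + 149.79 = 177.49 °C

T = 177 °C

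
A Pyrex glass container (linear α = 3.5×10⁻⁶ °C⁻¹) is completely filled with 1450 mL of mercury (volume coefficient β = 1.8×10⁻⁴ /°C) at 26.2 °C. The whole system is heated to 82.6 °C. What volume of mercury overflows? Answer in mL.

The container also expands: β_container ≈ 3α = 1.05×10⁻⁵ /K
Net overflow = V₀(β_liq − 3α_cont)ΔT
β − 3α = 1.80×10⁻⁴ − 1.05×10⁻⁵ = 1.695×10⁻⁴ /K; ΔT = 56.4 K
ΔV = 1450 × 1.695×10⁻⁴ × 56.4 = 13.9 mL

13.9 mL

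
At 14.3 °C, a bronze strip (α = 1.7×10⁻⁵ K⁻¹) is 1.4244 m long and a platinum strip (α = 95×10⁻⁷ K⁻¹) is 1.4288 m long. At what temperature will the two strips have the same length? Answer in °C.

T = 427.8 °C

Equal length when α₁L₁ΔT − α₂L₂ΔT = L₂ − L₁ = 4.40×10⁻³ m
α₁L₁ = 2.42148×10⁻⁵, α₂L₂ = 1.35736×10⁻⁵ → Δ(αL) = 1.06412×10⁻⁵ m/K
ΔT = 4.40×10⁻³ / 1.06412×10⁻⁵ = 413.487 K, so T = 14.3 + 413.487 = 427.787 °C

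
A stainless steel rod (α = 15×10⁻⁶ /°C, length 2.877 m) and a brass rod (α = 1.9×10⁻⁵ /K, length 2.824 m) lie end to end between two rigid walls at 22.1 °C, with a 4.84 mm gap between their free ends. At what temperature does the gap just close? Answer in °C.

α₁L₁ = 4.3155×10⁻⁵ m/K, α₂L₂ = 5.3656×10⁻⁵ m/K → total 9.6811×10⁻⁵ m/K
ΔT = g/(α₁L₁+α₂L₂) = 4.84×10⁻³ / 9.6811×10⁻⁵ = 49.994 K
T = 22.1 + 49.994 = 72.094 °C

T = 72.1 °C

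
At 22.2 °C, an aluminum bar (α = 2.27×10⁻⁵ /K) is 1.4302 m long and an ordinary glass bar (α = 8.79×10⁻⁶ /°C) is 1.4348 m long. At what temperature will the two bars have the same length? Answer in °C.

L₁(1 + α₁ΔT) = L₂(1 + α₂ΔT) ⇒ ΔT = (L₂ − L₁)/(α₁L₁ − α₂L₂)
L₂ − L₁ = 1.4348 − 1.4302 = 4.60×10⁻³ m
α₁L₁ − α₂L₂ = 2.27×10⁻⁵×1.4302 − 8.79×10⁻⁶×1.4348 = 1.9853648×10⁻⁵ m/K
ΔT = 4.60×10⁻³ / 1.9853648×10⁻⁵ = 231.695 K
T = 22.2 + 231.695 = 253.895 °C

T = 253.9 °C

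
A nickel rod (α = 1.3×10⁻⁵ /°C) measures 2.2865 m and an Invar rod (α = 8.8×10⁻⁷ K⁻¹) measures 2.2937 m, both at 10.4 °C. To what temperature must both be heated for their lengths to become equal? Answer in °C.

T = 270.3 °C

Equal length when α₁L₁ΔT − α₂L₂ΔT = L₂ − L₁ = 7.20×10⁻³ m
α₁L₁ = 2.97245×10⁻⁵, α₂L₂ = 2.018456×10⁻⁶ → Δ(αL) = 2.7706044×10⁻⁵ m/K
ΔT = 7.20×10⁻³ / 2.7706044×10⁻⁵ = 259.871 K, so T = 10.4 + 259.871 = 270.271 °C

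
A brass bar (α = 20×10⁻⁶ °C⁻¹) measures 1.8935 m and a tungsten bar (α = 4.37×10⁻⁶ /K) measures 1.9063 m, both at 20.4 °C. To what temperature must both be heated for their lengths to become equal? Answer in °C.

L₁(1 + α₁ΔT) = L₂(1 + α₂ΔT) ⇒ ΔT = (L₂ − L₁)/(α₁L₁ − α₂L₂)
L₂ − L₁ = 1.9063 − 1.8935 = 1.28×10⁻² m
α₁L₁ − α₂L₂ = 20×10⁻⁶×1.8935 − 4.37×10⁻⁶×1.9063 = 2.9539469×10⁻⁵ m/K
ΔT = 1.28×10⁻² / 2.9539469×10⁻⁵ = 433.319 K
T = 20.4 + 433.319 = 453.719 °C

T = 453.7 °C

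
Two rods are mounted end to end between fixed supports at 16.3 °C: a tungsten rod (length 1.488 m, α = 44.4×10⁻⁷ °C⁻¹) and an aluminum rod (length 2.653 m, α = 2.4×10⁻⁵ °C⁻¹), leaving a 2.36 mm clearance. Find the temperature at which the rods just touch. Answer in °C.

Gap closes when ΔL₁ + ΔL₂ = 2.36 mm = 2.36×10⁻³ m
(α₁L₁ + α₂L₂)ΔT = g
α₁L₁ + α₂L₂ = 44.4×10⁻⁷×1.488 + 2.4×10⁻⁵×2.653 = 7.027872×10⁻⁵ m/K
ΔT = 2.36×10⁻³ / 7.027872×10⁻⁵ = 33.581 K
T = 16.3 + 33.581 = 49.881 °C

T = 49.9 °C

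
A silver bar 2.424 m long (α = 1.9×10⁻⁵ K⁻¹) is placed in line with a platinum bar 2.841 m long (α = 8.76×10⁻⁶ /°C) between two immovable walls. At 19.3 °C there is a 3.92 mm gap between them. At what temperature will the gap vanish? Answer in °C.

T = 74.6 °C

α₁L₁ = 4.6056×10⁻⁵ m/K, α₂L₂ = 2.488716×10⁻⁵ m/K → total 7.094316×10⁻⁵ m/K
ΔT = g/(α₁L₁+α₂L₂) = 3.92×10⁻³ / 7.094316×10⁻⁵ = 55.256 K
T = 19.3 + 55.256 = 74.556 °C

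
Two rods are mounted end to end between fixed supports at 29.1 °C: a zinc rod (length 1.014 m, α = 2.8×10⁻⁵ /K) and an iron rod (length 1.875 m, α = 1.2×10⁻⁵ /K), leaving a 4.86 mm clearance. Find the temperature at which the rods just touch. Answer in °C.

T = 125 °C

Gap closes when ΔL₁ + ΔL₂ = 4.86 mm = 4.86×10⁻³ m
(α₁L₁ + α₂L₂)ΔT = g
α₁L₁ + α₂L₂ = 2.8×10⁻⁵×1.014 + 1.2×10⁻⁵×1.875 = 5.0892×10⁻⁵ m/K
ΔT = 4.86×10⁻³ / 5.0892×10⁻⁵ = 95.50 K
T = 29.1 + 95.50 = 124.60 °C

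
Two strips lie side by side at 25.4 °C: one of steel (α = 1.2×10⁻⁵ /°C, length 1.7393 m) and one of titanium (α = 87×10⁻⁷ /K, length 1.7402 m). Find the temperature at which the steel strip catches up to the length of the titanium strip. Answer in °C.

Equal length when α₁L₁ΔT − α₂L₂ΔT = L₂ − L₁ = 9.00×10⁻⁴ m
α₁L₁ = 2.08716×10⁻⁵, α₂L₂ = 1.513974×10⁻⁵ → Δ(αL) = 5.73186×10⁻⁶ m/K
ΔT = 9.00×10⁻⁴ / 5.73186×10⁻⁶ = 157.017 K, so T = 25.4 + 157.017 = 182.417 °C

T = 182.4 °C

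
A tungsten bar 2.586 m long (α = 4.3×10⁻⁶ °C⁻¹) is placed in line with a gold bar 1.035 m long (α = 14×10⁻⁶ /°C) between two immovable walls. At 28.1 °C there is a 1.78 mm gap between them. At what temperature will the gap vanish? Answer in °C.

Gap closes when ΔL₁ + ΔL₂ = 1.78 mm = 1.78×10⁻³ m
(α₁L₁ + α₂L₂)ΔT = g
α₁L₁ + α₂L₂ = 4.3×10⁻⁶×2.586 + 14×10⁻⁶×1.035 = 2.56098×10⁻⁵ m/K
ΔT = 1.78×10⁻³ / 2.56098×10⁻⁵ = 69.505 K
T = 28.1 + 69.505 = 97.605 °C

T = 97.6 °C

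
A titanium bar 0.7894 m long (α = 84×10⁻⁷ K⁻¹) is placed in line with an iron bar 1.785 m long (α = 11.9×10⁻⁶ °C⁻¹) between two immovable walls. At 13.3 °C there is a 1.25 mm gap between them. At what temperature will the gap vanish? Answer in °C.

Gap closes when ΔL₁ + ΔL₂ = 1.25 mm = 1.25×10⁻³ m
(α₁L₁ + α₂L₂)ΔT = g
α₁L₁ + α₂L₂ = 84×10⁻⁷×0.7894 + 11.9×10⁻⁶×1.785 = 2.787246×10⁻⁵ m/K
ΔT = 1.25×10⁻³ / 2.787246×10⁻⁵ = 44.847 K
T = 13.3 + 44.847 = 58.147 °C

T = 58.1 °C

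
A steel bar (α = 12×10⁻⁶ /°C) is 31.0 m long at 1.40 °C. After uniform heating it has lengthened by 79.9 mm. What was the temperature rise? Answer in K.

ΔL = αL₀ΔT ⇒ ΔT = ΔL / (αL₀)
ΔT = 79.9×10⁻³ m / (12×10⁻⁶ × 31.0 m) = 214.78 K

ΔT = 215 K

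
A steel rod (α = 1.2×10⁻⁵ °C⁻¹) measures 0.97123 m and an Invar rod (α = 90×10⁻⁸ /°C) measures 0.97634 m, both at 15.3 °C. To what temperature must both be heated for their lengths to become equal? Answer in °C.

T = 489.5 °C

Equal length when α₁L₁ΔT − α₂L₂ΔT = L₂ − L₁ = 5.11×10⁻³ m
α₁L₁ = 1.165476×10⁻⁵, α₂L₂ = 8.78706×10⁻⁷ → Δ(αL) = 1.0776054×10⁻⁵ m/K
ΔT = 5.11×10⁻³ / 1.0776054×10⁻⁵ = 474.200 K, so T = 15.3 + 474.200 = 489.500 °C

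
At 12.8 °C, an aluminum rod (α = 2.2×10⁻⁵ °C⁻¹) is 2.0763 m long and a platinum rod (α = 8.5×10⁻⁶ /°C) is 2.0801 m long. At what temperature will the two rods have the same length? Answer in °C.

L₁(1 + α₁ΔT) = L₂(1 + α₂ΔT) ⇒ ΔT = (L₂ − L₁)/(α₁L₁ − α₂L₂)
L₂ − L₁ = 2.0801 − 2.0763 = 3.80×10⁻³ m
α₁L₁ − α₂L₂ = 2.2×10⁻⁵×2.0763 − 8.5×10⁻⁶×2.0801 = 2.799775×10⁻⁵ m/K
ΔT = 3.80×10⁻³ / 2.799775×10⁻⁵ = 135.725 K
T = 12.8 + 135.725 = 148.525 °C

T = 148.5 °C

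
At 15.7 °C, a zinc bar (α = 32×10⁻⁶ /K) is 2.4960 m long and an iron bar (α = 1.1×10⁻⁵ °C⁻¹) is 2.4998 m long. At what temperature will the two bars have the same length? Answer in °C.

L₁(1 + α₁ΔT) = L₂(1 + α₂ΔT) ⇒ ΔT = (L₂ − L₁)/(α₁L₁ − α₂L₂)
L₂ − L₁ = 2.4998 − 2.4960 = 3.80×10⁻³ m
α₁L₁ − α₂L₂ = 32×10⁻⁶×2.4960 − 1.1×10⁻⁵×2.4998 = 5.23742×10⁻⁵ m/K
ΔT = 3.80×10⁻³ / 5.23742×10⁻⁵ = 72.5548 K
T = 15.7 + 72.5548 = 88.2548 °C

T = 88.25 °C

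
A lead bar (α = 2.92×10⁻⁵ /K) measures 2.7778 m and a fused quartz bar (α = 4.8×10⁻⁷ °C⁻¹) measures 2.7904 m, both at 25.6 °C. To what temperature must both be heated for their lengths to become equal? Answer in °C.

T = 183.5 °C

L₁(1 + α₁ΔT) = L₂(1 + α₂ΔT) ⇒ ΔT = (L₂ − L₁)/(α₁L₁ − α₂L₂)
L₂ − L₁ = 2.7904 − 2.7778 = 1.26×10⁻² m
α₁L₁ − α₂L₂ = 2.92×10⁻⁵×2.7778 − 4.8×10⁻⁷×2.7904 = 7.9772368×10⁻⁵ m/K
ΔT = 1.26×10⁻² / 7.9772368×10⁻⁵ = 157.949 K
T = 25.6 + 157.949 = 183.549 °C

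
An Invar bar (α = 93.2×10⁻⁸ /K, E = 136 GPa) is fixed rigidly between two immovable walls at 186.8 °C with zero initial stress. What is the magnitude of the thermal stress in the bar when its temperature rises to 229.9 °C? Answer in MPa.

Fully constrained: the free strain ε = αΔT is blocked, so σ = Eε = EαΔT.
|ΔT| = 43.1 K
σ = 136×10⁹ × 93.2×10⁻⁸ × 43.1 = 5.46×10⁶ Pa

σ = 5.46 MPa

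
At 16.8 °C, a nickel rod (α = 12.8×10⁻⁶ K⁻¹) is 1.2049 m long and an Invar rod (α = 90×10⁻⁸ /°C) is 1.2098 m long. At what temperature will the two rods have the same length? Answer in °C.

T = 358.6 °C

Equal length when α₁L₁ΔT − α₂L₂ΔT = L₂ − L₁ = 4.90×10⁻³ m
α₁L₁ = 1.542272×10⁻⁵, α₂L₂ = 1.08882×10⁻⁶ → Δ(αL) = 1.43339×10⁻⁵ m/K
ΔT = 4.90×10⁻³ / 1.43339×10⁻⁵ = 341.847 K, so T = 16.8 + 341.847 = 358.647 °C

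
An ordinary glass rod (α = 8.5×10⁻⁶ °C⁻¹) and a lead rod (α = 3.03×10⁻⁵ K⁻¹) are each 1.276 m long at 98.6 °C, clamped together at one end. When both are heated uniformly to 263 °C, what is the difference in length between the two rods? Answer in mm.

4.57 mm

ΔT = 164.4 K
ordinary glass: ΔL = 8.5×10⁻⁶ × 1.276 m × 164.4 = 1.7831×10⁻³ m = 1.7831 mm
lead: ΔL = 3.03×10⁻⁵ × 1.276 m × 164.4 = 6.3562×10⁻³ m = 6.3562 mm
difference = 6.3562 − 1.7831 = 4.5731 mm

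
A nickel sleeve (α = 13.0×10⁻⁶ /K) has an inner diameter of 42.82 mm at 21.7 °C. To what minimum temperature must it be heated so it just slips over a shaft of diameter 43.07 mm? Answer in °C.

Required Δd = 43.07 − 42.82 = 0.25 mm
Δd = αd₀ΔT ⇒ ΔT = Δd/(αd₀) = 0.25 / (13.0×10⁻⁶ × 42.82) = 449.11 K
T_min = 21.7 + 449.11 = 470.81 °C

T = 471 °C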